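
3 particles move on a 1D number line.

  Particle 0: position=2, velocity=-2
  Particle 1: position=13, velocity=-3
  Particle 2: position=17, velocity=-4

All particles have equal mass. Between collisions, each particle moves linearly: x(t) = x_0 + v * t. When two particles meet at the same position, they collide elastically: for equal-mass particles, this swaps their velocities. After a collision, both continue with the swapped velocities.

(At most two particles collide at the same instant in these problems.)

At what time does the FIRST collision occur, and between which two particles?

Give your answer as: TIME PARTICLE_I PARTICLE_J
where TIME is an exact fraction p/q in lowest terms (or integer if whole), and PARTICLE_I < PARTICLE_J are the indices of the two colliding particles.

Answer: 4 1 2

Derivation:
Pair (0,1): pos 2,13 vel -2,-3 -> gap=11, closing at 1/unit, collide at t=11
Pair (1,2): pos 13,17 vel -3,-4 -> gap=4, closing at 1/unit, collide at t=4
Earliest collision: t=4 between 1 and 2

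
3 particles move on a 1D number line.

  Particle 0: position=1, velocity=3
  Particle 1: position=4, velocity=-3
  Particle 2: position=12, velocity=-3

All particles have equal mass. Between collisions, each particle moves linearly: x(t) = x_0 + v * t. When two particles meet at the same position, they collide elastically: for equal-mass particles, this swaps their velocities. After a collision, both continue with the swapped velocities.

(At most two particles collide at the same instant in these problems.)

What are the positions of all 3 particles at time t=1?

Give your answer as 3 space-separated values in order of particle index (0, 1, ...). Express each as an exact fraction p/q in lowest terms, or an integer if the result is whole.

Collision at t=1/2: particles 0 and 1 swap velocities; positions: p0=5/2 p1=5/2 p2=21/2; velocities now: v0=-3 v1=3 v2=-3
Advance to t=1 (no further collisions before then); velocities: v0=-3 v1=3 v2=-3; positions = 1 4 9

Answer: 1 4 9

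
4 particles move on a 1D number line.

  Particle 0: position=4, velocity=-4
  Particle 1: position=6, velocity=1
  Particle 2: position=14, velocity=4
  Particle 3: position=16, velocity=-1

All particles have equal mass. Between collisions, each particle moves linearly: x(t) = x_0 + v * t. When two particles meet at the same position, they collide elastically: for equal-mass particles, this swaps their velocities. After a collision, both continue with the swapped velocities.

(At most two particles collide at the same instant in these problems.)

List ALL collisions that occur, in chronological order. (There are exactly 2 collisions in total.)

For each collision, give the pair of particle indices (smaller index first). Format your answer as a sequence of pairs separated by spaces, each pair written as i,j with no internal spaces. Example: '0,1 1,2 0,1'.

Collision at t=2/5: particles 2 and 3 swap velocities; positions: p0=12/5 p1=32/5 p2=78/5 p3=78/5; velocities now: v0=-4 v1=1 v2=-1 v3=4
Collision at t=5: particles 1 and 2 swap velocities; positions: p0=-16 p1=11 p2=11 p3=34; velocities now: v0=-4 v1=-1 v2=1 v3=4

Answer: 2,3 1,2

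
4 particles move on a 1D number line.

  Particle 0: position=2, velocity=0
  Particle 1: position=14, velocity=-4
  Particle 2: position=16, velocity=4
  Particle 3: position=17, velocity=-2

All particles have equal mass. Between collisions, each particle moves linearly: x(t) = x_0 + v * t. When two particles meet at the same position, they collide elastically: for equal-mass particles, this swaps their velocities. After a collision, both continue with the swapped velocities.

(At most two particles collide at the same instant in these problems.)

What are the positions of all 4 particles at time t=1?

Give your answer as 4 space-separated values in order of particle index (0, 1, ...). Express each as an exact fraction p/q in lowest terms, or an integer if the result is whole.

Answer: 2 10 15 20

Derivation:
Collision at t=1/6: particles 2 and 3 swap velocities; positions: p0=2 p1=40/3 p2=50/3 p3=50/3; velocities now: v0=0 v1=-4 v2=-2 v3=4
Advance to t=1 (no further collisions before then); velocities: v0=0 v1=-4 v2=-2 v3=4; positions = 2 10 15 20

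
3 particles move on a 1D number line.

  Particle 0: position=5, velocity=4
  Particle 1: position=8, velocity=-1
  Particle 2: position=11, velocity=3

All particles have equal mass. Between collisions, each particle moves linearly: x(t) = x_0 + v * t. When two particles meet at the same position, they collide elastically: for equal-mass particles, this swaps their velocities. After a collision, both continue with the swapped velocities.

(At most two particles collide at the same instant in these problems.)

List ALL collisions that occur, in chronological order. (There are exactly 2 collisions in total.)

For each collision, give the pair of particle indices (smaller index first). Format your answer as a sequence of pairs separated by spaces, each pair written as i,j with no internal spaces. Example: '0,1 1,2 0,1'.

Collision at t=3/5: particles 0 and 1 swap velocities; positions: p0=37/5 p1=37/5 p2=64/5; velocities now: v0=-1 v1=4 v2=3
Collision at t=6: particles 1 and 2 swap velocities; positions: p0=2 p1=29 p2=29; velocities now: v0=-1 v1=3 v2=4

Answer: 0,1 1,2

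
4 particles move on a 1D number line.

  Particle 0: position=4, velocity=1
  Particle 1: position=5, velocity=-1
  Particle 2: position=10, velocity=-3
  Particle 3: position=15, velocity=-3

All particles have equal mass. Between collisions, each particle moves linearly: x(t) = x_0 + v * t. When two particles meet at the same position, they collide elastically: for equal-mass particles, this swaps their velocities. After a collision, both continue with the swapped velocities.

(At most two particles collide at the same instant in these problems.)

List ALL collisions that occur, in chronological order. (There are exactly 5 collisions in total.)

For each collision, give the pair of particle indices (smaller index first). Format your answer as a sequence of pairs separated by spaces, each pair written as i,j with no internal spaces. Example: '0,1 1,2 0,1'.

Collision at t=1/2: particles 0 and 1 swap velocities; positions: p0=9/2 p1=9/2 p2=17/2 p3=27/2; velocities now: v0=-1 v1=1 v2=-3 v3=-3
Collision at t=3/2: particles 1 and 2 swap velocities; positions: p0=7/2 p1=11/2 p2=11/2 p3=21/2; velocities now: v0=-1 v1=-3 v2=1 v3=-3
Collision at t=5/2: particles 0 and 1 swap velocities; positions: p0=5/2 p1=5/2 p2=13/2 p3=15/2; velocities now: v0=-3 v1=-1 v2=1 v3=-3
Collision at t=11/4: particles 2 and 3 swap velocities; positions: p0=7/4 p1=9/4 p2=27/4 p3=27/4; velocities now: v0=-3 v1=-1 v2=-3 v3=1
Collision at t=5: particles 1 and 2 swap velocities; positions: p0=-5 p1=0 p2=0 p3=9; velocities now: v0=-3 v1=-3 v2=-1 v3=1

Answer: 0,1 1,2 0,1 2,3 1,2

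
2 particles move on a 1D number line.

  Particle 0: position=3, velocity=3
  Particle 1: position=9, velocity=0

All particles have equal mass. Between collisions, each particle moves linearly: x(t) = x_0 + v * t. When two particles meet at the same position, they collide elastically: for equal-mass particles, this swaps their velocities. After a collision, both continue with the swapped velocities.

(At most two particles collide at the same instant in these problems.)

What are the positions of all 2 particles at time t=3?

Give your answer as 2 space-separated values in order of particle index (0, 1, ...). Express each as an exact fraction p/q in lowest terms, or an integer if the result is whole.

Collision at t=2: particles 0 and 1 swap velocities; positions: p0=9 p1=9; velocities now: v0=0 v1=3
Advance to t=3 (no further collisions before then); velocities: v0=0 v1=3; positions = 9 12

Answer: 9 12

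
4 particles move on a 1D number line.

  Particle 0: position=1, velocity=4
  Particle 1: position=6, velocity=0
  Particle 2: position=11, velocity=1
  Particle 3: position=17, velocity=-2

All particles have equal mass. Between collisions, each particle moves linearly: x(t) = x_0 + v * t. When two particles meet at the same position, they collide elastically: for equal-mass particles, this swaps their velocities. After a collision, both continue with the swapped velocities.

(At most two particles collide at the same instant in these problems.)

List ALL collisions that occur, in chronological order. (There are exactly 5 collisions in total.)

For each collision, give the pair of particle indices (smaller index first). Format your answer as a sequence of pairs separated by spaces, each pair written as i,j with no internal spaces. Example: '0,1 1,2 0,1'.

Collision at t=5/4: particles 0 and 1 swap velocities; positions: p0=6 p1=6 p2=49/4 p3=29/2; velocities now: v0=0 v1=4 v2=1 v3=-2
Collision at t=2: particles 2 and 3 swap velocities; positions: p0=6 p1=9 p2=13 p3=13; velocities now: v0=0 v1=4 v2=-2 v3=1
Collision at t=8/3: particles 1 and 2 swap velocities; positions: p0=6 p1=35/3 p2=35/3 p3=41/3; velocities now: v0=0 v1=-2 v2=4 v3=1
Collision at t=10/3: particles 2 and 3 swap velocities; positions: p0=6 p1=31/3 p2=43/3 p3=43/3; velocities now: v0=0 v1=-2 v2=1 v3=4
Collision at t=11/2: particles 0 and 1 swap velocities; positions: p0=6 p1=6 p2=33/2 p3=23; velocities now: v0=-2 v1=0 v2=1 v3=4

Answer: 0,1 2,3 1,2 2,3 0,1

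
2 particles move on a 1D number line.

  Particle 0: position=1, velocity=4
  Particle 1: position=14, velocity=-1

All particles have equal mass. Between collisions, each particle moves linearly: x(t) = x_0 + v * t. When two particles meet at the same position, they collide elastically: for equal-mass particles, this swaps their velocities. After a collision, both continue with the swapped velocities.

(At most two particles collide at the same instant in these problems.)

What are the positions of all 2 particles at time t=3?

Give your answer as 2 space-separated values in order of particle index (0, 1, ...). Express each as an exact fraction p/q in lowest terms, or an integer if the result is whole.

Collision at t=13/5: particles 0 and 1 swap velocities; positions: p0=57/5 p1=57/5; velocities now: v0=-1 v1=4
Advance to t=3 (no further collisions before then); velocities: v0=-1 v1=4; positions = 11 13

Answer: 11 13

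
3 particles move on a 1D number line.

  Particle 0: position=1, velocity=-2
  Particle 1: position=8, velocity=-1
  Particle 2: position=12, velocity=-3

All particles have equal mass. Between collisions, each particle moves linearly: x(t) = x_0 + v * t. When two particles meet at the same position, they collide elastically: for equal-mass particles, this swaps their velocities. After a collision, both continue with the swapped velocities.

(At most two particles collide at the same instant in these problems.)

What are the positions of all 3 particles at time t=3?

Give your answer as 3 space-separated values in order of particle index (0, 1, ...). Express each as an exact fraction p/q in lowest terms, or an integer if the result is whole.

Answer: -5 3 5

Derivation:
Collision at t=2: particles 1 and 2 swap velocities; positions: p0=-3 p1=6 p2=6; velocities now: v0=-2 v1=-3 v2=-1
Advance to t=3 (no further collisions before then); velocities: v0=-2 v1=-3 v2=-1; positions = -5 3 5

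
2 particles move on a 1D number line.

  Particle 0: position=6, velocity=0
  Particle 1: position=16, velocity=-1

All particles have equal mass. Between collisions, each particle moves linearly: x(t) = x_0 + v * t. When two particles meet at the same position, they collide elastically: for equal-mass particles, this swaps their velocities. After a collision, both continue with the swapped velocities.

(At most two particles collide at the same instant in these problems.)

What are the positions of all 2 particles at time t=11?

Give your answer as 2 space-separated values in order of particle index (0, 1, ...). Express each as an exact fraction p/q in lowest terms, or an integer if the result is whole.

Collision at t=10: particles 0 and 1 swap velocities; positions: p0=6 p1=6; velocities now: v0=-1 v1=0
Advance to t=11 (no further collisions before then); velocities: v0=-1 v1=0; positions = 5 6

Answer: 5 6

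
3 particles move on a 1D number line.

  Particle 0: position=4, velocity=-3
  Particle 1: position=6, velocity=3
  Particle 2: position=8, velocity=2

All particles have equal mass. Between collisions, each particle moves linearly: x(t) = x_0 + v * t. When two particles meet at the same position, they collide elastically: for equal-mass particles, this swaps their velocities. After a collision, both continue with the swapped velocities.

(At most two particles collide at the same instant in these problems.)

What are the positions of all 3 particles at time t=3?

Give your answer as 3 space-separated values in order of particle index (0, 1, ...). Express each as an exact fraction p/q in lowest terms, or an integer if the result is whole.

Collision at t=2: particles 1 and 2 swap velocities; positions: p0=-2 p1=12 p2=12; velocities now: v0=-3 v1=2 v2=3
Advance to t=3 (no further collisions before then); velocities: v0=-3 v1=2 v2=3; positions = -5 14 15

Answer: -5 14 15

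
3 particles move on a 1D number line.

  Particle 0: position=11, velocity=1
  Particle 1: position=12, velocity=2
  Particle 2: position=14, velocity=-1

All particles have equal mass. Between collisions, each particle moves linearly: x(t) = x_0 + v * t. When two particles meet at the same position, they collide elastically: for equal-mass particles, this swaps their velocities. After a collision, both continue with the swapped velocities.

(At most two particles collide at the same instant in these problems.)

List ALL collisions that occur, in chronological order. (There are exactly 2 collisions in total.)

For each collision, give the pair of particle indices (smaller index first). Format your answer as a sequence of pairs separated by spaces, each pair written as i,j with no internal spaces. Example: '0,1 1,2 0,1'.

Answer: 1,2 0,1

Derivation:
Collision at t=2/3: particles 1 and 2 swap velocities; positions: p0=35/3 p1=40/3 p2=40/3; velocities now: v0=1 v1=-1 v2=2
Collision at t=3/2: particles 0 and 1 swap velocities; positions: p0=25/2 p1=25/2 p2=15; velocities now: v0=-1 v1=1 v2=2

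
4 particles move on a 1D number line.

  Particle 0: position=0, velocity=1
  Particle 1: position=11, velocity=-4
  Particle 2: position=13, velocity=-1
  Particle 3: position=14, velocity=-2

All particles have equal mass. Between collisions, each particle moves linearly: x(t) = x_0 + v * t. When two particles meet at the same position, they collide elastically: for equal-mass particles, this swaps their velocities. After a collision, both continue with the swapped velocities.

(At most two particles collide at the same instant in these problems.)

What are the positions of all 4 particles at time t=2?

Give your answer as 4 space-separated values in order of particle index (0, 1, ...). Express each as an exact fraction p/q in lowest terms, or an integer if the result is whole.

Collision at t=1: particles 2 and 3 swap velocities; positions: p0=1 p1=7 p2=12 p3=12; velocities now: v0=1 v1=-4 v2=-2 v3=-1
Advance to t=2 (no further collisions before then); velocities: v0=1 v1=-4 v2=-2 v3=-1; positions = 2 3 10 11

Answer: 2 3 10 11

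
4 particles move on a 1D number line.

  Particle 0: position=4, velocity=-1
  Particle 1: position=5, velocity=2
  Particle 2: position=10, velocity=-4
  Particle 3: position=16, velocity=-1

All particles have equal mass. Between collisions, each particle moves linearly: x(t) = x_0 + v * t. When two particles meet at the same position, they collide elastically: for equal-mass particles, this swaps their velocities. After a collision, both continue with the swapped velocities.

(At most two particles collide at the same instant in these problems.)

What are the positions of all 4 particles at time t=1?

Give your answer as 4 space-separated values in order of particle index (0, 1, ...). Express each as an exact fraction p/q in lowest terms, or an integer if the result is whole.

Answer: 3 6 7 15

Derivation:
Collision at t=5/6: particles 1 and 2 swap velocities; positions: p0=19/6 p1=20/3 p2=20/3 p3=91/6; velocities now: v0=-1 v1=-4 v2=2 v3=-1
Advance to t=1 (no further collisions before then); velocities: v0=-1 v1=-4 v2=2 v3=-1; positions = 3 6 7 15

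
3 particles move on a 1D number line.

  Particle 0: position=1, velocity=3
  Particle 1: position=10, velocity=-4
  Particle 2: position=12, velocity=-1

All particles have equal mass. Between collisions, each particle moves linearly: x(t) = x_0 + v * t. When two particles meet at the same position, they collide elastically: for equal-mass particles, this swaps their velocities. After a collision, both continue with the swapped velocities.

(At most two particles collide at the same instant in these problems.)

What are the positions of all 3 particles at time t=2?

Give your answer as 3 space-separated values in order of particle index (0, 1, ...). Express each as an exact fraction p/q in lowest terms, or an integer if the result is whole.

Collision at t=9/7: particles 0 and 1 swap velocities; positions: p0=34/7 p1=34/7 p2=75/7; velocities now: v0=-4 v1=3 v2=-1
Advance to t=2 (no further collisions before then); velocities: v0=-4 v1=3 v2=-1; positions = 2 7 10

Answer: 2 7 10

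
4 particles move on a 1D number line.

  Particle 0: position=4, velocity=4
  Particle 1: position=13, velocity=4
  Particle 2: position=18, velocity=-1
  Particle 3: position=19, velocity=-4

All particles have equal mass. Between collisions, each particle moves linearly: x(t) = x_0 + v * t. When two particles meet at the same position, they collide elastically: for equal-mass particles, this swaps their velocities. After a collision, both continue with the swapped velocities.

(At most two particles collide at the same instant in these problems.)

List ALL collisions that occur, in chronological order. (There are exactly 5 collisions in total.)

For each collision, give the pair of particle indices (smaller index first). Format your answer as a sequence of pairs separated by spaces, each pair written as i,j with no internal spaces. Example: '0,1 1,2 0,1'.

Collision at t=1/3: particles 2 and 3 swap velocities; positions: p0=16/3 p1=43/3 p2=53/3 p3=53/3; velocities now: v0=4 v1=4 v2=-4 v3=-1
Collision at t=3/4: particles 1 and 2 swap velocities; positions: p0=7 p1=16 p2=16 p3=69/4; velocities now: v0=4 v1=-4 v2=4 v3=-1
Collision at t=1: particles 2 and 3 swap velocities; positions: p0=8 p1=15 p2=17 p3=17; velocities now: v0=4 v1=-4 v2=-1 v3=4
Collision at t=15/8: particles 0 and 1 swap velocities; positions: p0=23/2 p1=23/2 p2=129/8 p3=41/2; velocities now: v0=-4 v1=4 v2=-1 v3=4
Collision at t=14/5: particles 1 and 2 swap velocities; positions: p0=39/5 p1=76/5 p2=76/5 p3=121/5; velocities now: v0=-4 v1=-1 v2=4 v3=4

Answer: 2,3 1,2 2,3 0,1 1,2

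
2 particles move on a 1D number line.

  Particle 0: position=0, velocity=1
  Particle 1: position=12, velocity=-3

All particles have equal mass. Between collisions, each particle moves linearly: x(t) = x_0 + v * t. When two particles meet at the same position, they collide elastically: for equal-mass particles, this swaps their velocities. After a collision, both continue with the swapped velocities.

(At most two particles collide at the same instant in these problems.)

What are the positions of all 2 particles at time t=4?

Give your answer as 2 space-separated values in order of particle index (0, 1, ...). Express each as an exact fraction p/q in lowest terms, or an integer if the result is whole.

Answer: 0 4

Derivation:
Collision at t=3: particles 0 and 1 swap velocities; positions: p0=3 p1=3; velocities now: v0=-3 v1=1
Advance to t=4 (no further collisions before then); velocities: v0=-3 v1=1; positions = 0 4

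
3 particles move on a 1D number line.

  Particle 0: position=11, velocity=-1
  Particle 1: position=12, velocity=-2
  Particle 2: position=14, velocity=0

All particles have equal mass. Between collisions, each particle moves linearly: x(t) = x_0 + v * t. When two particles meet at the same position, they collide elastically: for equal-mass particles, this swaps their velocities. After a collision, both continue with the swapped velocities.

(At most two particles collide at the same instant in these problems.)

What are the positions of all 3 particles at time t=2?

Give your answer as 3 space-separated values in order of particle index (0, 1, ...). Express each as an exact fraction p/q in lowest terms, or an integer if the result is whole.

Answer: 8 9 14

Derivation:
Collision at t=1: particles 0 and 1 swap velocities; positions: p0=10 p1=10 p2=14; velocities now: v0=-2 v1=-1 v2=0
Advance to t=2 (no further collisions before then); velocities: v0=-2 v1=-1 v2=0; positions = 8 9 14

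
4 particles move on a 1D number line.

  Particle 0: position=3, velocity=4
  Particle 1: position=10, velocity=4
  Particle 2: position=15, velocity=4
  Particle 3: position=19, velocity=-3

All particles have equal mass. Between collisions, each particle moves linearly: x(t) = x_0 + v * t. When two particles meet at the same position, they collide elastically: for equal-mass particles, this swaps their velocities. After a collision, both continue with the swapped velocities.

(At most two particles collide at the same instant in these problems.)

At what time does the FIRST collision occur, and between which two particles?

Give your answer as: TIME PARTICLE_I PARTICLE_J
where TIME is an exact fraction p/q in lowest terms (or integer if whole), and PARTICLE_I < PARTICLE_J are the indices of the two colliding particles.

Pair (0,1): pos 3,10 vel 4,4 -> not approaching (rel speed 0 <= 0)
Pair (1,2): pos 10,15 vel 4,4 -> not approaching (rel speed 0 <= 0)
Pair (2,3): pos 15,19 vel 4,-3 -> gap=4, closing at 7/unit, collide at t=4/7
Earliest collision: t=4/7 between 2 and 3

Answer: 4/7 2 3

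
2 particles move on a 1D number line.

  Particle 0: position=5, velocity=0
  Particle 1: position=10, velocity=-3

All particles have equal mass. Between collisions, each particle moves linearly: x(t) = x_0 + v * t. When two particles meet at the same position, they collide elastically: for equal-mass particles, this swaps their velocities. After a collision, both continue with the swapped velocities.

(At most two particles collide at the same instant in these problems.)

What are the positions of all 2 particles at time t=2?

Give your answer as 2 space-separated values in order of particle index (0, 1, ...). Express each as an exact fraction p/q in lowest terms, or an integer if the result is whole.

Collision at t=5/3: particles 0 and 1 swap velocities; positions: p0=5 p1=5; velocities now: v0=-3 v1=0
Advance to t=2 (no further collisions before then); velocities: v0=-3 v1=0; positions = 4 5

Answer: 4 5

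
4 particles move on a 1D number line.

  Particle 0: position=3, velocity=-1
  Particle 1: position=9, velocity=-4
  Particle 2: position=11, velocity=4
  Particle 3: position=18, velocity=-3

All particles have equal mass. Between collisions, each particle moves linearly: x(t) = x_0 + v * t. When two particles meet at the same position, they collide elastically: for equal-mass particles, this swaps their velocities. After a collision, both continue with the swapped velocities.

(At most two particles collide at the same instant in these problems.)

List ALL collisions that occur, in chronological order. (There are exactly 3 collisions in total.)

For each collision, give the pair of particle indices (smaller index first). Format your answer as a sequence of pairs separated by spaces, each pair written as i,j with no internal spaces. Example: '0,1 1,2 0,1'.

Collision at t=1: particles 2 and 3 swap velocities; positions: p0=2 p1=5 p2=15 p3=15; velocities now: v0=-1 v1=-4 v2=-3 v3=4
Collision at t=2: particles 0 and 1 swap velocities; positions: p0=1 p1=1 p2=12 p3=19; velocities now: v0=-4 v1=-1 v2=-3 v3=4
Collision at t=15/2: particles 1 and 2 swap velocities; positions: p0=-21 p1=-9/2 p2=-9/2 p3=41; velocities now: v0=-4 v1=-3 v2=-1 v3=4

Answer: 2,3 0,1 1,2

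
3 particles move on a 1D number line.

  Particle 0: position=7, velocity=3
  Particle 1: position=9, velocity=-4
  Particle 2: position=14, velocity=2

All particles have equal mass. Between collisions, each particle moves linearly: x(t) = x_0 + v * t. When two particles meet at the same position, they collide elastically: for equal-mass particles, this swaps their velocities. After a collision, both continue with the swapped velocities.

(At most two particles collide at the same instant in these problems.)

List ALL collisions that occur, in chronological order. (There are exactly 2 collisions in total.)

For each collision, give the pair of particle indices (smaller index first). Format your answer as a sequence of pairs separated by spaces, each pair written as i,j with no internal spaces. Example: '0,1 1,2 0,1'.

Answer: 0,1 1,2

Derivation:
Collision at t=2/7: particles 0 and 1 swap velocities; positions: p0=55/7 p1=55/7 p2=102/7; velocities now: v0=-4 v1=3 v2=2
Collision at t=7: particles 1 and 2 swap velocities; positions: p0=-19 p1=28 p2=28; velocities now: v0=-4 v1=2 v2=3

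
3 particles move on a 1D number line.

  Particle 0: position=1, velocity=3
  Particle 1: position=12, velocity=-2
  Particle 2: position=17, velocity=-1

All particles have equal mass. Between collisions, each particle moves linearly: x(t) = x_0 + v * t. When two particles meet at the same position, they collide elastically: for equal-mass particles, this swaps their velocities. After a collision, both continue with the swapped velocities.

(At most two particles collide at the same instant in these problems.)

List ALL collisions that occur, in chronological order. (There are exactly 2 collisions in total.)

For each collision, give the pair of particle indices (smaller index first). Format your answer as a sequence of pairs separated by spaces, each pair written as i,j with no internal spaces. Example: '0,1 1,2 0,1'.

Answer: 0,1 1,2

Derivation:
Collision at t=11/5: particles 0 and 1 swap velocities; positions: p0=38/5 p1=38/5 p2=74/5; velocities now: v0=-2 v1=3 v2=-1
Collision at t=4: particles 1 and 2 swap velocities; positions: p0=4 p1=13 p2=13; velocities now: v0=-2 v1=-1 v2=3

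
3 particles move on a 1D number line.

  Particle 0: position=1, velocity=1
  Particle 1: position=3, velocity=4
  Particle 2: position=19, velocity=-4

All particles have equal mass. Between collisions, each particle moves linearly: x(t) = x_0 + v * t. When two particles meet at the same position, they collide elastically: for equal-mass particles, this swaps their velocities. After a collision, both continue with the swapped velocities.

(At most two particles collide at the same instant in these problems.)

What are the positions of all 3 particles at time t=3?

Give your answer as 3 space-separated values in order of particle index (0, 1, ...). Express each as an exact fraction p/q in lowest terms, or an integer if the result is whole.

Answer: 4 7 15

Derivation:
Collision at t=2: particles 1 and 2 swap velocities; positions: p0=3 p1=11 p2=11; velocities now: v0=1 v1=-4 v2=4
Advance to t=3 (no further collisions before then); velocities: v0=1 v1=-4 v2=4; positions = 4 7 15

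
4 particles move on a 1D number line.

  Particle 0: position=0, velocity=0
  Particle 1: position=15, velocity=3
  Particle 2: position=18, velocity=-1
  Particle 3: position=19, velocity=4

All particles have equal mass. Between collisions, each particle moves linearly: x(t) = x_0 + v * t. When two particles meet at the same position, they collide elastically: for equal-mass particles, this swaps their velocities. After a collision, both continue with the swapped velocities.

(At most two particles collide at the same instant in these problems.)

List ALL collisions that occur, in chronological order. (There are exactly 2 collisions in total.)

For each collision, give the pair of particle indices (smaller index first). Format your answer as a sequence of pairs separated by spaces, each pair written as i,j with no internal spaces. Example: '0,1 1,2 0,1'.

Answer: 1,2 0,1

Derivation:
Collision at t=3/4: particles 1 and 2 swap velocities; positions: p0=0 p1=69/4 p2=69/4 p3=22; velocities now: v0=0 v1=-1 v2=3 v3=4
Collision at t=18: particles 0 and 1 swap velocities; positions: p0=0 p1=0 p2=69 p3=91; velocities now: v0=-1 v1=0 v2=3 v3=4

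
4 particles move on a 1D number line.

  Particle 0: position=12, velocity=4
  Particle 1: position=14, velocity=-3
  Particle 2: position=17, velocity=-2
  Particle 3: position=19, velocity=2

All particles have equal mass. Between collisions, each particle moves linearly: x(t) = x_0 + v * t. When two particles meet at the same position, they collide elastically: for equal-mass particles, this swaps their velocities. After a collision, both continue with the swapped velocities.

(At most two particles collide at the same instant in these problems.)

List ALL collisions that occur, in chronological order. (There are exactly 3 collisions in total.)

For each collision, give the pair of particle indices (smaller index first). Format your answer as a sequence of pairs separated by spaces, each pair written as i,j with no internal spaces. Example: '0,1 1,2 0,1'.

Collision at t=2/7: particles 0 and 1 swap velocities; positions: p0=92/7 p1=92/7 p2=115/7 p3=137/7; velocities now: v0=-3 v1=4 v2=-2 v3=2
Collision at t=5/6: particles 1 and 2 swap velocities; positions: p0=23/2 p1=46/3 p2=46/3 p3=62/3; velocities now: v0=-3 v1=-2 v2=4 v3=2
Collision at t=7/2: particles 2 and 3 swap velocities; positions: p0=7/2 p1=10 p2=26 p3=26; velocities now: v0=-3 v1=-2 v2=2 v3=4

Answer: 0,1 1,2 2,3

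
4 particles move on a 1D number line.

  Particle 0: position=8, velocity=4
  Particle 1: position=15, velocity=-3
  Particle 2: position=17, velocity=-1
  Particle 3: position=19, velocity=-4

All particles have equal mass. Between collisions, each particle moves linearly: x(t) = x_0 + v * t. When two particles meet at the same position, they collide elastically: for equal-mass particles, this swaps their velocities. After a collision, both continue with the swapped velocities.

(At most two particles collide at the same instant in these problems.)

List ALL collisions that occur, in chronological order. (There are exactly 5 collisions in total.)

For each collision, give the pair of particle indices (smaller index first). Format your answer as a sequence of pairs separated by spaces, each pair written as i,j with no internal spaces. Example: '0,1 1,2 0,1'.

Answer: 2,3 0,1 1,2 2,3 0,1

Derivation:
Collision at t=2/3: particles 2 and 3 swap velocities; positions: p0=32/3 p1=13 p2=49/3 p3=49/3; velocities now: v0=4 v1=-3 v2=-4 v3=-1
Collision at t=1: particles 0 and 1 swap velocities; positions: p0=12 p1=12 p2=15 p3=16; velocities now: v0=-3 v1=4 v2=-4 v3=-1
Collision at t=11/8: particles 1 and 2 swap velocities; positions: p0=87/8 p1=27/2 p2=27/2 p3=125/8; velocities now: v0=-3 v1=-4 v2=4 v3=-1
Collision at t=9/5: particles 2 and 3 swap velocities; positions: p0=48/5 p1=59/5 p2=76/5 p3=76/5; velocities now: v0=-3 v1=-4 v2=-1 v3=4
Collision at t=4: particles 0 and 1 swap velocities; positions: p0=3 p1=3 p2=13 p3=24; velocities now: v0=-4 v1=-3 v2=-1 v3=4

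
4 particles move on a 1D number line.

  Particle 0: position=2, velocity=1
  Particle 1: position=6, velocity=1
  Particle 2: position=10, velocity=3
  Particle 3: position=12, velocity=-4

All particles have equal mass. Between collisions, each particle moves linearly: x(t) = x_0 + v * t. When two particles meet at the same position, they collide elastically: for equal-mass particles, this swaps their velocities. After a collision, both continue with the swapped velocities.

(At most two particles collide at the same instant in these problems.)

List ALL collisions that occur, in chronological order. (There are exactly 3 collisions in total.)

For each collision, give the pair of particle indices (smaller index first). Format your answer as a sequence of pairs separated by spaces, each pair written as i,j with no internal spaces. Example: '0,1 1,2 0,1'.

Collision at t=2/7: particles 2 and 3 swap velocities; positions: p0=16/7 p1=44/7 p2=76/7 p3=76/7; velocities now: v0=1 v1=1 v2=-4 v3=3
Collision at t=6/5: particles 1 and 2 swap velocities; positions: p0=16/5 p1=36/5 p2=36/5 p3=68/5; velocities now: v0=1 v1=-4 v2=1 v3=3
Collision at t=2: particles 0 and 1 swap velocities; positions: p0=4 p1=4 p2=8 p3=16; velocities now: v0=-4 v1=1 v2=1 v3=3

Answer: 2,3 1,2 0,1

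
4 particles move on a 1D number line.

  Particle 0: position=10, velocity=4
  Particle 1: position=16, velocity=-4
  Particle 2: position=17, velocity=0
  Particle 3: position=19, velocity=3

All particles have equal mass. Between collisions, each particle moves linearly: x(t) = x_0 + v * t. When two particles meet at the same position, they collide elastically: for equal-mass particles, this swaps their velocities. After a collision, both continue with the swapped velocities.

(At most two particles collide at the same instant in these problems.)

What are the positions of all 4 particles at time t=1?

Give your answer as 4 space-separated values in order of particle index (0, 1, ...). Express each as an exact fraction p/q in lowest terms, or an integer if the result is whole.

Collision at t=3/4: particles 0 and 1 swap velocities; positions: p0=13 p1=13 p2=17 p3=85/4; velocities now: v0=-4 v1=4 v2=0 v3=3
Advance to t=1 (no further collisions before then); velocities: v0=-4 v1=4 v2=0 v3=3; positions = 12 14 17 22

Answer: 12 14 17 22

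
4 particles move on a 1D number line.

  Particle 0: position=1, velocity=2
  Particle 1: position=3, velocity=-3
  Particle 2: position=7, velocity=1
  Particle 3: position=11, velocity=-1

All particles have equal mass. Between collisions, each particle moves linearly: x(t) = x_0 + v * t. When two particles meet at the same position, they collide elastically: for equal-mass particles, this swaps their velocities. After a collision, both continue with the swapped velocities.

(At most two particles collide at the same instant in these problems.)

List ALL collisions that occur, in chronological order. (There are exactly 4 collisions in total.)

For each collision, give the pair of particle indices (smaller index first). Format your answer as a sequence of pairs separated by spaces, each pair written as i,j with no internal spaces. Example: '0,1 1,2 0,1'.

Answer: 0,1 2,3 1,2 2,3

Derivation:
Collision at t=2/5: particles 0 and 1 swap velocities; positions: p0=9/5 p1=9/5 p2=37/5 p3=53/5; velocities now: v0=-3 v1=2 v2=1 v3=-1
Collision at t=2: particles 2 and 3 swap velocities; positions: p0=-3 p1=5 p2=9 p3=9; velocities now: v0=-3 v1=2 v2=-1 v3=1
Collision at t=10/3: particles 1 and 2 swap velocities; positions: p0=-7 p1=23/3 p2=23/3 p3=31/3; velocities now: v0=-3 v1=-1 v2=2 v3=1
Collision at t=6: particles 2 and 3 swap velocities; positions: p0=-15 p1=5 p2=13 p3=13; velocities now: v0=-3 v1=-1 v2=1 v3=2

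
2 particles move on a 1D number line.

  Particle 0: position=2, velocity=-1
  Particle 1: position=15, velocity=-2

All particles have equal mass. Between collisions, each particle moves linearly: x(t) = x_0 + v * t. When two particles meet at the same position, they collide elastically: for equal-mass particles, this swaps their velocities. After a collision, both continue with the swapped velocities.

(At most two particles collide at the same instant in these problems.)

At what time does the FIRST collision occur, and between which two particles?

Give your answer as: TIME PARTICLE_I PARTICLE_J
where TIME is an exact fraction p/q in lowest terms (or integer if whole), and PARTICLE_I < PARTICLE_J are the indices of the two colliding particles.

Answer: 13 0 1

Derivation:
Pair (0,1): pos 2,15 vel -1,-2 -> gap=13, closing at 1/unit, collide at t=13
Earliest collision: t=13 between 0 and 1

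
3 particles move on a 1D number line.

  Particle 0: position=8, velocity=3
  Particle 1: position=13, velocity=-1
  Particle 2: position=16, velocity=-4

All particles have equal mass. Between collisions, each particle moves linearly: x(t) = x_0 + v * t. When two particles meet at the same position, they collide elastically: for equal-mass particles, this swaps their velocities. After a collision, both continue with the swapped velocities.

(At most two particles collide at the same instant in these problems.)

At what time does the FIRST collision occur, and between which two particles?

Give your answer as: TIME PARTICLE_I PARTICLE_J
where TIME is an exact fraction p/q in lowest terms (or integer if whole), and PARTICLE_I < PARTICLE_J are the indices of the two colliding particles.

Pair (0,1): pos 8,13 vel 3,-1 -> gap=5, closing at 4/unit, collide at t=5/4
Pair (1,2): pos 13,16 vel -1,-4 -> gap=3, closing at 3/unit, collide at t=1
Earliest collision: t=1 between 1 and 2

Answer: 1 1 2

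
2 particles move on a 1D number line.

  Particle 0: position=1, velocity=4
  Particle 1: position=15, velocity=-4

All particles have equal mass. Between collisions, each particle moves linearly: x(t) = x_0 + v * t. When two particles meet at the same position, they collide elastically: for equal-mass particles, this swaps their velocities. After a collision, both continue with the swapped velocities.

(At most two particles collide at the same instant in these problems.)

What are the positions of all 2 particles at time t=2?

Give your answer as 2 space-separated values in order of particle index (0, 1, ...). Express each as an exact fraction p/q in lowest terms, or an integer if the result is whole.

Answer: 7 9

Derivation:
Collision at t=7/4: particles 0 and 1 swap velocities; positions: p0=8 p1=8; velocities now: v0=-4 v1=4
Advance to t=2 (no further collisions before then); velocities: v0=-4 v1=4; positions = 7 9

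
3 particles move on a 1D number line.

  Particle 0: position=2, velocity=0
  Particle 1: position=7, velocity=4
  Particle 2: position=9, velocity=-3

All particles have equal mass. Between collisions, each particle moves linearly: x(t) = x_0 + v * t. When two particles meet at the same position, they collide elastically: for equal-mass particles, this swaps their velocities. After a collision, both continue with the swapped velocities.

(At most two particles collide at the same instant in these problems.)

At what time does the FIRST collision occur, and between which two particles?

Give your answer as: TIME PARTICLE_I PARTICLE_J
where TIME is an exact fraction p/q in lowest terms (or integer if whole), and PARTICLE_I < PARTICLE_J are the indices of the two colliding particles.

Pair (0,1): pos 2,7 vel 0,4 -> not approaching (rel speed -4 <= 0)
Pair (1,2): pos 7,9 vel 4,-3 -> gap=2, closing at 7/unit, collide at t=2/7
Earliest collision: t=2/7 between 1 and 2

Answer: 2/7 1 2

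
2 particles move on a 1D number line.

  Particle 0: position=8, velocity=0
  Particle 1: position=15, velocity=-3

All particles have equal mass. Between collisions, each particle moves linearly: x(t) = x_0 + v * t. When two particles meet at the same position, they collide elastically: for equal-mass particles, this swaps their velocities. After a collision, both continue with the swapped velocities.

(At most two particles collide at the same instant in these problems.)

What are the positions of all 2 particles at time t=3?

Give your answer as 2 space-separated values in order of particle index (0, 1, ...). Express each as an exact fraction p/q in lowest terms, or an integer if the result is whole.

Answer: 6 8

Derivation:
Collision at t=7/3: particles 0 and 1 swap velocities; positions: p0=8 p1=8; velocities now: v0=-3 v1=0
Advance to t=3 (no further collisions before then); velocities: v0=-3 v1=0; positions = 6 8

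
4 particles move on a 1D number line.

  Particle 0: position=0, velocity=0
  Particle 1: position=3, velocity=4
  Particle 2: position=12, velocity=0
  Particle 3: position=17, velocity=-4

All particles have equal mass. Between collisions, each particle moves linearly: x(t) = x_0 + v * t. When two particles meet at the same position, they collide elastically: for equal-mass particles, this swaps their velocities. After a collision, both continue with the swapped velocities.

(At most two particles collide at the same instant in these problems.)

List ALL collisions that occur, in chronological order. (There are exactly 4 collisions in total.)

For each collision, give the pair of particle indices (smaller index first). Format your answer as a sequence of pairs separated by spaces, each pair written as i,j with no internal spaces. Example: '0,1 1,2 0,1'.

Answer: 2,3 1,2 2,3 0,1

Derivation:
Collision at t=5/4: particles 2 and 3 swap velocities; positions: p0=0 p1=8 p2=12 p3=12; velocities now: v0=0 v1=4 v2=-4 v3=0
Collision at t=7/4: particles 1 and 2 swap velocities; positions: p0=0 p1=10 p2=10 p3=12; velocities now: v0=0 v1=-4 v2=4 v3=0
Collision at t=9/4: particles 2 and 3 swap velocities; positions: p0=0 p1=8 p2=12 p3=12; velocities now: v0=0 v1=-4 v2=0 v3=4
Collision at t=17/4: particles 0 and 1 swap velocities; positions: p0=0 p1=0 p2=12 p3=20; velocities now: v0=-4 v1=0 v2=0 v3=4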